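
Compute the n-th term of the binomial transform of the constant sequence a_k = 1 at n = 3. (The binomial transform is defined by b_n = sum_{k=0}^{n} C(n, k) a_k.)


With a_k = 1 for all k, b_n = sum_{k=0}^{n} C(n, k) = 2^n by the binomial theorem.
For n = 3: 2^3 = 8.

8


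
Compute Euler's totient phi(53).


phi(n) counts integers in [1, n] coprime to n. Using the multiplicative formula phi(n) = n * prod_{p | n} (1 - 1/p):
53 = 53, so
phi(53) = 53 * (1 - 1/53) = 52.

52


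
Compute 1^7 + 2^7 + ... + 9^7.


This power sum has a closed form given by Faulhaber's formula
sum_{k=1}^{m} k^p = (1 / (p + 1)) * sum_{j=0}^{p} C(p + 1, j) B_j m^(p + 1 - j),
but for small m direct computation is fastest:
1 + 128 + 2187 + 16384 + 78125 + 279936 + 823543 + 2097152 + 4782969 = 8080425.

8080425


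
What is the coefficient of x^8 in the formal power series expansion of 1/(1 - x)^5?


The expansion 1/(1 - x)^r = sum_{k>=0} C(k + r - 1, r - 1) x^k follows from the multiset / negative-binomial theorem (or from repeated differentiation of the geometric series).
For r = 5 and k = 8:
C(12, 4) = 479001600 / (24 * 40320) = 495.

495


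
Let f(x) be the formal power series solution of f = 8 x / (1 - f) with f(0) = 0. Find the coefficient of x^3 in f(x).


Apply Lagrange inversion: f = 8 x * phi(f) with phi(t) = 1/(1 - t), so
[x^n] f = 8^n * (1/n) [t^(n-1)] phi(t)^n = 8^n * (1/n) [t^(n-1)] (1 - t)^(-n) = 8^n * (1/n) C(2n - 2, n - 1) = 8^n * C_{n-1}.
For n = 3: C_2 = C(4, 2) / 3 = 6/3 = 2.
With the 8^3 = 512 factor, the coefficient is 512 * 2 = 1024.

1024


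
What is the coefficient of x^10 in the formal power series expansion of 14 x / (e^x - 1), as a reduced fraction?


The exponential generating function for Bernoulli numbers is
x / (e^x - 1) = sum_{k>=0} B_k x^k / k!.
So the coefficient of x^10 in 14 x / (e^x - 1) is 14 B_10 / 10!.
Computing: B_10 = 5/66, 10! = 3628800, giving
14 * 5/66 / 3628800 = 1/3421440.

1/3421440


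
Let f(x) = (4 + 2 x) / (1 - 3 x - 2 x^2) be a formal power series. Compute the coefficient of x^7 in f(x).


Write f(x) = sum_{k>=0} a_k x^k. Multiplying both sides by 1 - 3 x - 2 x^2 gives
(1 - 3 x - 2 x^2) sum_{k>=0} a_k x^k = 4 + 2 x.
Matching coefficients:
 x^0: a_0 = 4
 x^1: a_1 - 3 a_0 = 2  =>  a_1 = 3*4 + 2 = 14
 x^k (k >= 2): a_k = 3 a_{k-1} + 2 a_{k-2}.
Iterating: a_2 = 50, a_3 = 178, a_4 = 634, a_5 = 2258, a_6 = 8042, a_7 = 28642.
So the coefficient of x^7 is 28642.

28642


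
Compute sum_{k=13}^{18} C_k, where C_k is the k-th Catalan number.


C_13 through C_18: 742900, 2674440, 9694845, 35357670, 129644790, 477638700
Sum = 742900 + 2674440 + 9694845 + 35357670 + 129644790 + 477638700
= 655753345

655753345


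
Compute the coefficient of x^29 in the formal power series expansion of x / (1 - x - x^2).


Let f(x) = sum_{k>=0} a_k x^k. Multiplying f(x) * (1 - x - x^2) = x and matching coefficients gives a_0 = 0, a_1 = 1, and a_k = a_{k-1} + a_{k-2} for k >= 2. These are the Fibonacci numbers F_k.
Iterating from F_0 = 0, F_1 = 1:
F_0=0, F_1=1, F_2=1, F_3=2, F_4=3, F_5=5, F_6=8, F_7=13, F_8=21, F_9=34, ...
F_29 = 514229.

514229


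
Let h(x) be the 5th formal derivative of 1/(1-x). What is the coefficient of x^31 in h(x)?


Differentiating 5 times: d^5/dx^5 [1/(1-x)] = 5!/(1-x)^6.
The expansion 1/(1-x)^6 = sum_{k>=0} C(k+5, 5) x^k, so the coefficient of x^n in 5!/(1-x)^6 is 5! * C(n+5, 5).
For n = 31: 120 * C(36, 5) = 120 * 376992 = 45239040

45239040


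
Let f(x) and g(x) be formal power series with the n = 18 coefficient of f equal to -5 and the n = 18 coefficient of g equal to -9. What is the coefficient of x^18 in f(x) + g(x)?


Addition of formal power series is termwise.
The coefficient of x^18 in f + g = -5 + -9
= -14

-14


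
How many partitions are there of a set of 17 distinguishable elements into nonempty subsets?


Bell_17 can be computed from the Bell triangle or from Dobinski's identity Bell_n = (1/e) * sum_{k>=0} k^n / k!.
Computing Bell_17 = 82864869804.

82864869804


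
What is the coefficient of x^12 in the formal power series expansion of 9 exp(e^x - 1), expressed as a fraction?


exp(e^x - 1) is the exponential generating function for the Bell numbers Bell_k: exp(e^x - 1) = sum_{k>=0} Bell_k x^k / k!.
So the coefficient of x^12 in 9 exp(e^x - 1) is 9 Bell_12 / 12!.
Computing: Bell_12 = 4213597 and 12! = 479001600, giving
9 * 4213597/479001600 = 4213597/53222400.

4213597/53222400


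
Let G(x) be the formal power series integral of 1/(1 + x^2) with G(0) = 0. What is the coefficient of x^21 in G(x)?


1/(1 + x^2) = sum_{j>=0} (-1)^j x^(2j). Integrating termwise with G(0) = 0:
G(x) = sum_{j>=0} (-1)^j x^(2j+1) / (2j+1) = arctan(x).
Only odd powers are nonzero. For x^21 write 21 = 2*10 + 1, giving
(-1)^10 / 21 = 1/21 = 1/21.

1/21


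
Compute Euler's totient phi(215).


phi(n) counts integers in [1, n] coprime to n. Using the multiplicative formula phi(n) = n * prod_{p | n} (1 - 1/p):
215 = 5 * 43, so
phi(215) = 215 * (1 - 1/5) * (1 - 1/43) = 168.

168


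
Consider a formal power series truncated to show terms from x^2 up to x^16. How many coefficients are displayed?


From x^2 to x^16 inclusive, the count is 16 - 2 + 1 = 15.

15


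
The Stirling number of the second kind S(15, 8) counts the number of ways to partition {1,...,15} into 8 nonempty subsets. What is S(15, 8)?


Using the explicit formula S(n,k) = (1/k!) sum_{j=0}^{k} (-1)^(k-j) C(k,j) j^n:
S(15, 8) = 216627840
Equivalently, S(n,k) is n! times the coefficient of x^n in the EGF (e^x - 1)^k / k!.

216627840


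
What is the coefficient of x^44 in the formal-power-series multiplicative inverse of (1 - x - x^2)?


Let the inverse be f(x) = sum_{k>=0} a_k x^k. From f(x) * (1 - x - x^2) = 1 and matching coefficients:
 x^0: a_0 = 1.
 x^1: a_1 - a_0 = 0, so a_1 = 1.
 x^k (k >= 2): a_k - a_{k-1} - a_{k-2} = 0, i.e. a_k = a_{k-1} + a_{k-2}.
This is the Fibonacci-type recurrence shifted so that a_0 = a_1 = 1.
Iterating: a_0=1, a_1=1, a_2=2, a_3=3, a_4=5, a_5=8, a_6=13, a_7=21, a_8=34, a_9=55, ...
a_44 = 1134903170.

1134903170


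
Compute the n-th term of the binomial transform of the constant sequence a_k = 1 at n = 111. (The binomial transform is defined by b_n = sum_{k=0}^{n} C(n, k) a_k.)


With a_k = 1 for all k, b_n = sum_{k=0}^{n} C(n, k) = 2^n by the binomial theorem.
For n = 111: 2^111 = 2596148429267413814265248164610048.

2596148429267413814265248164610048


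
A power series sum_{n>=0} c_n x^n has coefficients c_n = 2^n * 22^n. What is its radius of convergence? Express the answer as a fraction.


By the root test (Cauchy-Hadamard), the radius is R = 1 / limsup_n |c_n|^(1/n).
Here |c_n|^(1/n) = (2^n * 22^n)^(1/n) = 2 * 22 = 44 for all n.
So R = 1/44 = 1/44.

1/44


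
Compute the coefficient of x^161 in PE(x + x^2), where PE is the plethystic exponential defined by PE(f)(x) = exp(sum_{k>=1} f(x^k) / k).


With f(x) = x + x^2, the exponent is sum_{k>=1} (x^k + x^(2k)) / k = -ln(1 - x) - ln(1 - x^2). Exponentiating:
PE(x + x^2) = 1 / ((1 - x)(1 - x^2)).
This is the generating function for partitions of n into parts of size 1 or 2. The number of 2's can be any j in 0..80, and the rest are 1's, so
[x^161] = floor(161/2) + 1 = 81.

81


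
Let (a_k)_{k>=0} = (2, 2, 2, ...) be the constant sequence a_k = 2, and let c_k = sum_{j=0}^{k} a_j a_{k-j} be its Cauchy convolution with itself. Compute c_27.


Since a_j = 2 for all j >= 0, the convolution sum becomes
c_k = sum_{j=0}^{k} 2 * 2 = 4 * (k + 1).
Equivalently, the generating function of (a_k) is 2/(1 - x) and its square is 4/(1 - x)^2 = sum_{k>=0} 4(k + 1) x^k.
For k = 27: 4 * 28 = 112.

112


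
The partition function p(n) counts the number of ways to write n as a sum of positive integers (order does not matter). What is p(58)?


Using the generating function prod_{k>=1} 1/(1-x^k), we compute p(58).
By dynamic programming over parts 1 through 58:
p(58) = 715220

715220


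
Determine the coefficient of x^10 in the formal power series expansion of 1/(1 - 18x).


The geometric series identity gives 1/(1 - c x) = sum_{k>=0} c^k x^k, so the coefficient of x^k is c^k.
Here c = 18 and k = 10.
Computing: 18^10 = 3570467226624

3570467226624


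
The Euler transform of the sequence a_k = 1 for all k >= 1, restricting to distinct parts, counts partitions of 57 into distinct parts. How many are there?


Partitions of 57 into distinct parts can be computed via generating function.
Product (1+x)(1+x^2)(1+x^3)...
The coefficient of x^57 = 7917

7917


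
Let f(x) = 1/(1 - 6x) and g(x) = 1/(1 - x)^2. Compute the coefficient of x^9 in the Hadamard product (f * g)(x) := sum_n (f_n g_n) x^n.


f has coefficients f_k = 6^k. For g = 1/(1 - x)^2 the coefficient is g_k = C(k + 1, 1) = k + 1. The Hadamard coefficient is (f * g)_k = 6^k * (k + 1).
For k = 9: 6^9 * 10 = 10077696 * 10 = 100776960.

100776960


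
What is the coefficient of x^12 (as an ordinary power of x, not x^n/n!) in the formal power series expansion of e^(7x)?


The exponential series is e^y = sum_{k>=0} y^k / k!. Substituting y = 7x gives
e^(7x) = sum_{k>=0} 7^k x^k / k!.
So the coefficient of x^n is a^n/n! with a = 7, n = 12:
7^12 / 12! = 13841287201/479001600 = 1977326743/68428800

1977326743/68428800


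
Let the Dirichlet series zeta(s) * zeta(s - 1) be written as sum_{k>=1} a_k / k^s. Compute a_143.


Convolution gives a_k = sum_{d | k} d * 1 = sum_{d | k} d = sigma(k), the sum of positive divisors of k.
For k = 143, the divisors are 1, 11, 13, 143, so
sigma(143) = 1 + 11 + 13 + 143 = 168.

168


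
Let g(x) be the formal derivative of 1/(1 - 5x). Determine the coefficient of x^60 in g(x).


Differentiate termwise: d/dx sum_{k>=0} 5^k x^k = sum_{k>=1} k 5^k x^(k-1) = sum_{j>=0} (j+1) 5^(j+1) x^j.
Equivalently, d/dx [1/(1 - 5x)] = 5/(1 - 5x)^2.
For j = 60: 61 * 5^61 = 61 * 4336808689942017736029811203479766845703125 = 264545330086463081897818483412265777587890625.

264545330086463081897818483412265777587890625


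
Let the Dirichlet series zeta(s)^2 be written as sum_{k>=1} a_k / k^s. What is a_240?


The Dirichlet convolution of the constant function 1 with itself gives (1 * 1)(k) = sum_{d | k} 1 = d(k), the number of positive divisors of k.
Since zeta(s) = sum_{k>=1} 1/k^s, we have zeta(s)^2 = sum_{k>=1} d(k)/k^s, so a_k = d(k).
For k = 240: the divisors are 1, 2, 3, 4, 5, 6, 8, 10, 12, 15, 16, 20, 24, 30, 40, 48, 60, 80, 120, 240.
Count = 20.

20


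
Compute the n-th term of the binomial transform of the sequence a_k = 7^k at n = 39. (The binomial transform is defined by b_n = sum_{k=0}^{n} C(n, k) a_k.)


With a_k = 7^k, b_n = sum_{k=0}^{n} C(n, k) 7^k = (1 + 7)^n by the binomial theorem.
For n = 39: (1 + 7)^39 = 8^39 = 166153499473114484112975882535043072.

166153499473114484112975882535043072


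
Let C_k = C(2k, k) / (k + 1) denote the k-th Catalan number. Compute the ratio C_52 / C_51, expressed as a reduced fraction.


Using C_k = (2k)! / (k! (k+1)!), the ratio C_{k+1}/C_k simplifies to
C_{k+1}/C_k = [(2k+2)! / ((k+1)! (k+2)!)] * [k! (k+1)! / (2k)!]
 = (2k+2)(2k+1) / ((k+1)(k+2)) = 2(2k+1) / (k+2).
For k = 51: 2(2*51 + 1) / (51 + 2) = 206/53 = 206/53.

206/53


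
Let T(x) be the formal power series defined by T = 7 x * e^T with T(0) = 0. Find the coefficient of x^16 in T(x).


Apply the Lagrange inversion formula: if T = 7 x * phi(T) with phi(t) = e^t, then
[x^n] T = 7^n * (1/n) [t^(n-1)] phi(t)^n = 7^n * (1/n) [t^(n-1)] e^(n t) = 7^n * (1/n) * n^(n-1) / (n-1)! = 7^n * n^(n-1) / n!.
When c = 1 this is the Cayley count of rooted labeled trees on n vertices, divided by n!.
For n = 16: 7^16 * 16^15 / 16! = 33232930569601 * 1152921504606846976/20922789888000 = 23862852954350227835322368/13030875.

23862852954350227835322368/13030875


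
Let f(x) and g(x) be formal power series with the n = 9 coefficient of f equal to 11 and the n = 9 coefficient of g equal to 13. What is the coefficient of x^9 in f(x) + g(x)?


Addition of formal power series is termwise.
The coefficient of x^9 in f + g = 11 + 13
= 24

24


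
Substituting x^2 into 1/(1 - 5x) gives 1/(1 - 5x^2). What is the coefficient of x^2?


The coefficient of x^(2m) in 1/(1 - 5x^2) is 5^m.
With n = 2 = 2*1, the coefficient is 5^1 = 5.

5


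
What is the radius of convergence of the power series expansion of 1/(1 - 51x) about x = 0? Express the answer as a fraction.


Expanding 1/(1 - 51x) = sum_{k>=0} 51^k x^k, the series converges when |51x| < 1, i.e., |x| < 1/51.
So the radius of convergence is 1/51 = 1/51.

1/51


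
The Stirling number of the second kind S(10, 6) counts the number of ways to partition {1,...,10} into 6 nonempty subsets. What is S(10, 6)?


Using the explicit formula S(n,k) = (1/k!) sum_{j=0}^{k} (-1)^(k-j) C(k,j) j^n:
S(10, 6) = 22827
Equivalently, S(n,k) is n! times the coefficient of x^n in the EGF (e^x - 1)^k / k!.

22827


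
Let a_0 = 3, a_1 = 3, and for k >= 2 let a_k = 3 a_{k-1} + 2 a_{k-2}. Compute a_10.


Iterating the recurrence forward:
a_0 = 3
a_1 = 3
a_2 = 3*3 + 2*3 = 15
a_3 = 3*15 + 2*3 = 51
a_4 = 3*51 + 2*15 = 183
a_5 = 3*183 + 2*51 = 651
a_6 = 3*651 + 2*183 = 2319
a_7 = 3*2319 + 2*651 = 8259
a_8 = 3*8259 + 2*2319 = 29415
a_9 = 3*29415 + 2*8259 = 104763
a_10 = 3*104763 + 2*29415 = 373119
So a_10 = 373119.

373119


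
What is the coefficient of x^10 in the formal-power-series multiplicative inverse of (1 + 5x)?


The inverse is 1/(1 + 5x). Apply the geometric identity 1/(1 - y) = sum_{k>=0} y^k with y = -5x:
1/(1 + 5x) = sum_{k>=0} (-5)^k x^k.
So the coefficient of x^10 is (-5)^10 = 9765625.

9765625


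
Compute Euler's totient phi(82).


phi(n) counts integers in [1, n] coprime to n. Using the multiplicative formula phi(n) = n * prod_{p | n} (1 - 1/p):
82 = 2 * 41, so
phi(82) = 82 * (1 - 1/2) * (1 - 1/41) = 40.

40


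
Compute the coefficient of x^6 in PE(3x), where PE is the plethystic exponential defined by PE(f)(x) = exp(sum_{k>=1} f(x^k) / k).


With f(x) = 3x, the exponent is sum_{k>=1} 3 x^k / k = 3 * (-ln(1 - x)). Exponentiating:
PE(3x) = exp(-3 ln(1 - x)) = 1/(1 - x)^3.
By the negative binomial expansion, [x^n] 1/(1 - x)^3 = C(n + 2, 2).
For n = 6: C(8, 2) = 28.

28


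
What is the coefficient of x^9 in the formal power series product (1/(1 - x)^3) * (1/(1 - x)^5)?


Combine the factors: (1/(1 - x)^3) * (1/(1 - x)^5) = 1/(1 - x)^8.
Then use 1/(1 - x)^r = sum_{k>=0} C(k + r - 1, r - 1) x^k with r = 8 and k = 9:
C(16, 7) = 11440.

11440


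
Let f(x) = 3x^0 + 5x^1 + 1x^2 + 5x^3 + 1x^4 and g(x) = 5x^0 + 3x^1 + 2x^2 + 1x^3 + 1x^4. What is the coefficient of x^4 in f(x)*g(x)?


Cauchy product at x^4:
3*1 + 5*1 + 1*2 + 5*3 + 1*5
= 30

30


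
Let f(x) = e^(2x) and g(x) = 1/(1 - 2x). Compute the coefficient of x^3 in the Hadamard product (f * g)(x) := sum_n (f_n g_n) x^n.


Expanding: f_k = 2^k/k! (from e^(2x)) and g_k = 2^k (from 1/(1 - 2x)). So the Hadamard coefficient (f * g)_k = 2^k 2^k / k! = (4)^k / k!.
For k = 3: 4^3/3! = 64/6 = 32/3.

32/3


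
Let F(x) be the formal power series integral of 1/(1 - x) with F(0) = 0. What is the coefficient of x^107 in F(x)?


1/(1 - x) = sum_{k>=0} x^k. Integrating termwise and using F(0) = 0 gives
F(x) = sum_{k>=0} x^(k+1) / (k+1) = sum_{m>=1} x^m / m = -ln(1 - x).
So the coefficient of x^107 is 1/107 = 1/107.

1/107


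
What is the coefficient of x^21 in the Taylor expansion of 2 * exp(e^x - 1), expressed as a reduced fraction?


exp(e^x - 1) = sum_{k>=0} Bell_k x^k / k!, where Bell_k is the k-th Bell number.
So the coefficient of x^21 is 2 * Bell_21 / 21!.
Computing: Bell_21 = 474869816156751 and 21! = 51090942171709440000, giving
2 * 474869816156751/51090942171709440000 = 158289938718917/8515157028618240000.

158289938718917/8515157028618240000


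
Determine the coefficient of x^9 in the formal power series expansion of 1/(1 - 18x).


The geometric series identity gives 1/(1 - c x) = sum_{k>=0} c^k x^k, so the coefficient of x^k is c^k.
Here c = 18 and k = 9.
Computing: 18^9 = 198359290368

198359290368


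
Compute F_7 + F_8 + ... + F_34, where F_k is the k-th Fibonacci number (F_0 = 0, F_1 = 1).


Use the identity sum_{k=0}^{N} F_k = F_{N+2} - 1 (which follows from F_{k+2} - F_{k+1} = F_k). Then
sum_{k=7}^{34} F_k = (F_{36} - 1) - (F_{8} - 1) = F_{36} - F_{8}.
Computing: F_{36} = 14930352, F_{8} = 21, so
Sum = 14930352 - 21 = 14930331.

14930331


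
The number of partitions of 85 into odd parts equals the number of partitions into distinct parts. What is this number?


Computing partitions of 85 into odd parts (1, 3, 5, ...):
Using the generating function prod_{k>=0} 1/(1-x^(2k+1)),
the count is 121792

121792


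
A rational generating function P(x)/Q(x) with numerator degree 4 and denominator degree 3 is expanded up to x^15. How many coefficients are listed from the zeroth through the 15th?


Expanding up to x^15 gives the coefficients for x^0, x^1, ..., x^15.
That is 15 + 1 = 16 coefficients in total.

16


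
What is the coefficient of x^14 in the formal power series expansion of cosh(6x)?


The Maclaurin series is cosh(t) = sum_{m>=0} t^(2m) / (2m)!, so substituting t = 6x, only even powers of x are nonzero, with coefficient of x^(2m) equal to 6^(2m) / (2m)!.
For x^14 the coefficient is 6^14/14! = 78364164096/87178291200 = 157464/175175.

157464/175175


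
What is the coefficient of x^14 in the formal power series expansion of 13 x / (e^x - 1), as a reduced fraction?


The exponential generating function for Bernoulli numbers is
x / (e^x - 1) = sum_{k>=0} B_k x^k / k!.
So the coefficient of x^14 in 13 x / (e^x - 1) is 13 B_14 / 14!.
Computing: B_14 = 7/6, 14! = 87178291200, giving
13 * 7/6 / 87178291200 = 1/5748019200.

1/5748019200


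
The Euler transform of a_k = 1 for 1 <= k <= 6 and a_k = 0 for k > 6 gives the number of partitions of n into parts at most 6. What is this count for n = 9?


Partitions of 9 into parts at most 6:
Using generating function (1-x)^(-1)(1-x^2)^(-1)...(1-x^6)^(-1),
the coefficient of x^9 = 26

26


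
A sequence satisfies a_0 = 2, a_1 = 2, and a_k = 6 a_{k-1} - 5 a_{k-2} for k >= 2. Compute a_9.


The characteristic equation is t^2 - 6 t + 5 = 0, with roots r_1 = 5 and r_2 = 1 (so c_1 = r_1 + r_2, c_2 = -r_1 r_2 as required).
One can use the closed form a_n = A r_1^n + B r_2^n, but direct iteration is more reliable:
a_0 = 2, a_1 = 2, a_2 = 2, a_3 = 2, a_4 = 2, a_5 = 2, a_6 = 2, a_7 = 2, a_8 = 2, a_9 = 2.
So a_9 = 2.

2


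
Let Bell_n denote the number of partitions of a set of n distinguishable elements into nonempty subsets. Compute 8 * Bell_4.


Bell_4 can be computed from the Bell triangle or from Dobinski's identity Bell_n = (1/e) * sum_{k>=0} k^n / k!.
Computing Bell_4 = 15.
Then 8 * 15 = 120.

120


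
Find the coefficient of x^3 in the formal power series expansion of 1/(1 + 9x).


Write 1/(1 + c x) = 1/(1 - (-c) x) and apply the geometric-series identity
1/(1 - y) = sum_{k>=0} y^k to get 1/(1 + c x) = sum_{k>=0} (-c)^k x^k.
So the coefficient of x^k is (-c)^k = (-1)^k * c^k.
Here c = 9 and k = 3:
(-9)^3 = -1 * 729 = -729

-729


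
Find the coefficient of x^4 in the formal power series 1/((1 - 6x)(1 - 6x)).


By partial fractions or Cauchy convolution:
The coefficient equals sum_{k=0}^{4} 6^k * 6^(4-k).
= 6480

6480


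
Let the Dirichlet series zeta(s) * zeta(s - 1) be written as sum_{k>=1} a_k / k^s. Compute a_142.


Convolution gives a_k = sum_{d | k} d * 1 = sum_{d | k} d = sigma(k), the sum of positive divisors of k.
For k = 142, the divisors are 1, 2, 71, 142, so
sigma(142) = 1 + 2 + 71 + 142 = 216.

216


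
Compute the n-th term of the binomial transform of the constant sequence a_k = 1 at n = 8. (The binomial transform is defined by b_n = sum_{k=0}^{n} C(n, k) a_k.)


With a_k = 1 for all k, b_n = sum_{k=0}^{n} C(n, k) = 2^n by the binomial theorem.
For n = 8: 2^8 = 256.

256


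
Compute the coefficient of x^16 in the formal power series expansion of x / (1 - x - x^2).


Let f(x) = sum_{k>=0} a_k x^k. Multiplying f(x) * (1 - x - x^2) = x and matching coefficients gives a_0 = 0, a_1 = 1, and a_k = a_{k-1} + a_{k-2} for k >= 2. These are the Fibonacci numbers F_k.
Iterating from F_0 = 0, F_1 = 1:
F_0=0, F_1=1, F_2=1, F_3=2, F_4=3, F_5=5, F_6=8, F_7=13, F_8=21, F_9=34, ...
F_16 = 987.

987


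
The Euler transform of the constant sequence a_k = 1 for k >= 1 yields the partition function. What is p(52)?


The Euler transform converts the sequence a_k = 1 into the number of integer partitions.
Using the recurrence or dynamic programming:
p(52) = 281589

281589


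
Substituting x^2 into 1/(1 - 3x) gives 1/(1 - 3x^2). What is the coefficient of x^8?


The coefficient of x^(2m) in 1/(1 - 3x^2) is 3^m.
With n = 8 = 2*4, the coefficient is 3^4 = 81.

81


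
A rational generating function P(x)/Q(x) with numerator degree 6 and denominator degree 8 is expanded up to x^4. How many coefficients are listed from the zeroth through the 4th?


Expanding up to x^4 gives the coefficients for x^0, x^1, ..., x^4.
That is 4 + 1 = 5 coefficients in total.

5


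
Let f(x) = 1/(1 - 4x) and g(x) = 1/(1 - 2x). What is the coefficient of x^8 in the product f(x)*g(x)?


The coefficient of x^n in f*g is the Cauchy product: sum_{k=0}^{n} a^k * b^(n-k).
With a=4, b=2, n=8:
sum_{k=0}^{8} 4^k * 2^(8-k)
= 130816

130816


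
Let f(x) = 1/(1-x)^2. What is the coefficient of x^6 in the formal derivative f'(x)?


Differentiate: d/dx [ 1/(1-x)^r ] = r / (1-x)^(r+1).
Here r = 2, so f'(x) = 2 / (1-x)^3.
The expansion of 1/(1-x)^(r+1) has coefficient of x^n equal to C(n+r, r).
So the coefficient of x^6 in f'(x) is
2 * C(8, 2) = 2 * 28 = 56

56


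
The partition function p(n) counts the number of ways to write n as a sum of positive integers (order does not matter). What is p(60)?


Using the generating function prod_{k>=1} 1/(1-x^k), we compute p(60).
By dynamic programming over parts 1 through 60:
p(60) = 966467

966467


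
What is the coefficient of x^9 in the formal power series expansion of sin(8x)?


The Maclaurin series is sin(t) = sum_{k>=0} (-1)^k t^(2k+1) / (2k+1)!, so substituting t = 8x, only odd powers of x are nonzero, with coefficient of x^(2k+1) equal to (-1)^k 8^(2k+1) / (2k+1)!.
Write 9 = 2*4 + 1, giving the coefficient (-1)^4 * 8^9 / 9! = 134217728/362880 = 1048576/2835.

1048576/2835


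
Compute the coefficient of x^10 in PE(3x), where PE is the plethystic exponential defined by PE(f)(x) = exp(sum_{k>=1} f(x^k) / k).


With f(x) = 3x, the exponent is sum_{k>=1} 3 x^k / k = 3 * (-ln(1 - x)). Exponentiating:
PE(3x) = exp(-3 ln(1 - x)) = 1/(1 - x)^3.
By the negative binomial expansion, [x^n] 1/(1 - x)^3 = C(n + 2, 2).
For n = 10: C(12, 2) = 66.

66


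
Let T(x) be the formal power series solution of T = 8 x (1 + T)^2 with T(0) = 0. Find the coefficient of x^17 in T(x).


Apply the Lagrange inversion formula: if T = 8 x * phi(T) with phi(t) = (1 + t)^2, then [x^n] T = 8^n * (1/n) [t^(n-1)] phi(t)^n = 8^n * (1/n) [t^(n-1)] (1 + t)^(2n) = 8^n * (1/n) C(2n, n-1).
Using the identity C(2n, n-1) = C(2n, n) * n / (n+1), the unscaled factor equals C(2n, n) / (n+1) = C_n, the n-th Catalan number.
For n = 17: C_17 = C(34, 17) / 18 = 2333606220/18 = 129644790.
With the 8^17 = 2251799813685248 factor, the coefficient is 2251799813685248 * 129644790 = 291934113967263103057920.

291934113967263103057920


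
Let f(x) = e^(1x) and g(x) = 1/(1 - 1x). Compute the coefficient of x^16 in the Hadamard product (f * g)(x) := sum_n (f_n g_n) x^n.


Expanding: f_k = 1^k/k! (from e^(1x)) and g_k = 1^k (from 1/(1 - 1x)). So the Hadamard coefficient (f * g)_k = 1^k 1^k / k! = (1)^k / k!.
For k = 16: 1^16/16! = 1/20922789888000 = 1/20922789888000.

1/20922789888000


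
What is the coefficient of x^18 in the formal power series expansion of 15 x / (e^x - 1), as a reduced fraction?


The exponential generating function for Bernoulli numbers is
x / (e^x - 1) = sum_{k>=0} B_k x^k / k!.
So the coefficient of x^18 in 15 x / (e^x - 1) is 15 B_18 / 18!.
Computing: B_18 = 43867/798, 18! = 6402373705728000, giving
15 * 43867/798 / 6402373705728000 = 43867/340606281144729600.

43867/340606281144729600


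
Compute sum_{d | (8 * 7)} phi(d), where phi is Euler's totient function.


First, 8 * 7 = 56. One classical identity is sum_{d | n} phi(d) = n (each k in [1, n] has a unique gcd with n, and among the k's with gcd(k, n) = n/d there are phi(d) of them). So the sum equals 56. We also verify directly:
Divisors of 56: 1, 2, 4, 7, 8, 14, 28, 56.
phi values: 1, 1, 2, 6, 4, 6, 12, 24.
Sum = 56.

56


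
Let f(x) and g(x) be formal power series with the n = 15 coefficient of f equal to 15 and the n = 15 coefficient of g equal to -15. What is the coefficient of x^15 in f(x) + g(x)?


Addition of formal power series is termwise.
The coefficient of x^15 in f + g = 15 + -15
= 0

0


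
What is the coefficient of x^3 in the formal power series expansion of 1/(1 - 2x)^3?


The general identity 1/(1 - c x)^r = sum_{k>=0} c^k C(k + r - 1, r - 1) x^k follows by substituting y = c x into 1/(1 - y)^r = sum_{k>=0} C(k + r - 1, r - 1) y^k.
For c = 2, r = 3, k = 3:
2^3 * C(5, 2) = 8 * 10 = 80.

80


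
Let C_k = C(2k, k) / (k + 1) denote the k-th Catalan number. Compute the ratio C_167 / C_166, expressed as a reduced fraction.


Using C_k = (2k)! / (k! (k+1)!), the ratio C_{k+1}/C_k simplifies to
C_{k+1}/C_k = [(2k+2)! / ((k+1)! (k+2)!)] * [k! (k+1)! / (2k)!]
 = (2k+2)(2k+1) / ((k+1)(k+2)) = 2(2k+1) / (k+2).
For k = 166: 2(2*166 + 1) / (166 + 2) = 666/168 = 111/28.

111/28


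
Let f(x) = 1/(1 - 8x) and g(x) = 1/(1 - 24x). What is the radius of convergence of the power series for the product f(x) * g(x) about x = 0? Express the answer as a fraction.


The radius of 1/(1 - 8x) is 1/8 (nearest singularity at x = 1/8), and the radius of 1/(1 - 24x) is 1/24.
The product f(x)*g(x) = 1/((1 - 8x)(1 - 24x)) has singularities at both 1/8 and 1/24, so its radius of convergence is the distance to the nearest one:
min(1/8, 1/24) = 1/24.

1/24


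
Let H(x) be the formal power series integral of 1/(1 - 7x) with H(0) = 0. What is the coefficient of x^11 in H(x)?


1/(1 - 7x) = sum_{k>=0} 7^k x^k. Integrating termwise with H(0) = 0:
H(x) = sum_{k>=0} 7^k x^(k+1) / (k+1) = sum_{m>=1} 7^(m-1) x^m / m.
For m = 11: 7^10/11 = 282475249/11 = 282475249/11.

282475249/11


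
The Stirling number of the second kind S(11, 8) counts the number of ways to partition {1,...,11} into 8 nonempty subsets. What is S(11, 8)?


Using the explicit formula S(n,k) = (1/k!) sum_{j=0}^{k} (-1)^(k-j) C(k,j) j^n:
S(11, 8) = 11880
Equivalently, S(n,k) is n! times the coefficient of x^n in the EGF (e^x - 1)^k / k!.

11880


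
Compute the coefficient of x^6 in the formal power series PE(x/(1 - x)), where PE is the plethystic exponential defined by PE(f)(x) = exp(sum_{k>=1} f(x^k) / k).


For f(x) = x/(1 - x) we have
sum_{k>=1} f(x^k) / k = sum_{k>=1} (1/k) * x^k / (1 - x^k) = sum_{k, m >= 1} x^(k m) / k,
which after exponentiating simplifies to
PE(x/(1 - x)) = prod_{k>=1} 1 / (1 - x^k).
This is the generating function for the partition function p(n), so the coefficient of x^6 is p(6).
Computing p(6) by dynamic programming over parts 1, 2, ..., 6: p(6) = 11.

11


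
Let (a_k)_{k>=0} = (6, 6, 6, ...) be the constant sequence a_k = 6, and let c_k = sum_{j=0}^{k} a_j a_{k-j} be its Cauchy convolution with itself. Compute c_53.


Since a_j = 6 for all j >= 0, the convolution sum becomes
c_k = sum_{j=0}^{k} 6 * 6 = 36 * (k + 1).
Equivalently, the generating function of (a_k) is 6/(1 - x) and its square is 36/(1 - x)^2 = sum_{k>=0} 36(k + 1) x^k.
For k = 53: 36 * 54 = 1944.

1944


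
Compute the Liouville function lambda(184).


The Liouville function is lambda(k) = (-1)^Omega(k), where Omega(k) counts the prime factors of k with multiplicity.
Factoring: 184 = 2 * 2 * 2 * 23, so Omega(184) = 4.
lambda(184) = (-1)^4 = 1.

1


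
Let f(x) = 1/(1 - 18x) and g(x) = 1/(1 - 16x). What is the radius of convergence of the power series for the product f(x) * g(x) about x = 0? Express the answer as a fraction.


The radius of 1/(1 - 18x) is 1/18 (nearest singularity at x = 1/18), and the radius of 1/(1 - 16x) is 1/16.
The product f(x)*g(x) = 1/((1 - 18x)(1 - 16x)) has singularities at both 1/18 and 1/16, so its radius of convergence is the distance to the nearest one:
min(1/18, 1/16) = 1/18.

1/18


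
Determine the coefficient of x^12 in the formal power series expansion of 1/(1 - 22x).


The geometric series identity gives 1/(1 - c x) = sum_{k>=0} c^k x^k, so the coefficient of x^k is c^k.
Here c = 22 and k = 12.
Computing: 22^12 = 12855002631049216

12855002631049216


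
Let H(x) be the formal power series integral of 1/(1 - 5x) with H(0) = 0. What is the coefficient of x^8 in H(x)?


1/(1 - 5x) = sum_{k>=0} 5^k x^k. Integrating termwise with H(0) = 0:
H(x) = sum_{k>=0} 5^k x^(k+1) / (k+1) = sum_{m>=1} 5^(m-1) x^m / m.
For m = 8: 5^7/8 = 78125/8 = 78125/8.

78125/8


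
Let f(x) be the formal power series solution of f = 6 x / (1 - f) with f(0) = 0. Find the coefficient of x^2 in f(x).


Apply Lagrange inversion: f = 6 x * phi(f) with phi(t) = 1/(1 - t), so
[x^n] f = 6^n * (1/n) [t^(n-1)] phi(t)^n = 6^n * (1/n) [t^(n-1)] (1 - t)^(-n) = 6^n * (1/n) C(2n - 2, n - 1) = 6^n * C_{n-1}.
For n = 2: C_1 = C(2, 1) / 2 = 2/2 = 1.
With the 6^2 = 36 factor, the coefficient is 36 * 1 = 36.

36


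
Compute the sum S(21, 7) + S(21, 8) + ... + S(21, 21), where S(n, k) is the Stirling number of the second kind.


By definition, S(n, k) counts partitions of an n-set into exactly k nonempty blocks.
Computing row n = 21 for k = 7..21:
S(21, k): 82310957214948, 132511015347084, 123272476465204, 71187132291275, 26826851689001, 6833042030178, 1204909218331, 149304004500, 13087462580, 809944464, 34952799, 1023435, 19285, 210, 1
Sum = 444309621663295.

444309621663295


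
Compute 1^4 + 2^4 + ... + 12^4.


This power sum has a closed form given by Faulhaber's formula
sum_{k=1}^{m} k^p = (1 / (p + 1)) * sum_{j=0}^{p} C(p + 1, j) B_j m^(p + 1 - j),
but for small m direct computation is fastest:
1 + 16 + 81 + 256 + 625 + 1296 + 2401 + 4096 + 6561 + 10000 + 14641 + 20736 = 60710.

60710


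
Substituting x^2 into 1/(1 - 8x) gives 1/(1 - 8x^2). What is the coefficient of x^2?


The coefficient of x^(2m) in 1/(1 - 8x^2) is 8^m.
With n = 2 = 2*1, the coefficient is 8^1 = 8.

8


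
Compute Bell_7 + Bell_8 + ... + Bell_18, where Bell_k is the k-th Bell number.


Recall Bell_k counts set partitions of a k-set (with Bell_0 = 1 by convention).
Bell_7 through Bell_18: 877, 4140, 21147, 115975, 678570, 4213597, 27644437, 190899322, 1382958545, 10480142147, 82864869804, 682076806159
Sum = 877 + 4140 + 21147 + 115975 + 678570 + 4213597 + 27644437 + 190899322 + 1382958545 + 10480142147 + 82864869804 + 682076806159 = 777028354720.

777028354720


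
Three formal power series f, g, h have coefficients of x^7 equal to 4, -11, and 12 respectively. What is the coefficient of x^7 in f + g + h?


Series addition is componentwise:
4 + -11 + 12
= 5

5


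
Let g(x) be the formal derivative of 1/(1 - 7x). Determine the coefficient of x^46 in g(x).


Differentiate termwise: d/dx sum_{k>=0} 7^k x^k = sum_{k>=1} k 7^k x^(k-1) = sum_{j>=0} (j+1) 7^(j+1) x^j.
Equivalently, d/dx [1/(1 - 7x)] = 7/(1 - 7x)^2.
For j = 46: 47 * 7^47 = 47 * 5243338316756303634461458718861951455543 = 246436900887546270819688559786511718410521.

246436900887546270819688559786511718410521


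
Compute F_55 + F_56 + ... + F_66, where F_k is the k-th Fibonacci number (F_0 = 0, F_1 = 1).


Use the identity sum_{k=0}^{N} F_k = F_{N+2} - 1 (which follows from F_{k+2} - F_{k+1} = F_k). Then
sum_{k=55}^{66} F_k = (F_{68} - 1) - (F_{56} - 1) = F_{68} - F_{56}.
Computing: F_{68} = 72723460248141, F_{56} = 225851433717, so
Sum = 72723460248141 - 225851433717 = 72497608814424.

72497608814424


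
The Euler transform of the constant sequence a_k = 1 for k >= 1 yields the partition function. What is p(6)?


The Euler transform converts the sequence a_k = 1 into the number of integer partitions.
Using the recurrence or dynamic programming:
p(6) = 11

11


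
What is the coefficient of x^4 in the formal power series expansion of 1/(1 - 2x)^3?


The general identity 1/(1 - c x)^r = sum_{k>=0} c^k C(k + r - 1, r - 1) x^k follows by substituting y = c x into 1/(1 - y)^r = sum_{k>=0} C(k + r - 1, r - 1) y^k.
For c = 2, r = 3, k = 4:
2^4 * C(6, 2) = 16 * 15 = 240.

240


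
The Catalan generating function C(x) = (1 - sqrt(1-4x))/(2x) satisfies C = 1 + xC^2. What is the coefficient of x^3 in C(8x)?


Substituting x -> 8x scales the n-th coefficient by 8^n, so [x^3] C(8x) = 8^3 * C_3.
C_3 = C(2*3, 3)/(4) = 20/4 = 5.
So 8^3 * 5 = 512 * 5 = 2560.

2560


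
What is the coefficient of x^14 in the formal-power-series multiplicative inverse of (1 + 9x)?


The inverse is 1/(1 + 9x). Apply the geometric identity 1/(1 - y) = sum_{k>=0} y^k with y = -9x:
1/(1 + 9x) = sum_{k>=0} (-9)^k x^k.
So the coefficient of x^14 is (-9)^14 = 22876792454961.

22876792454961


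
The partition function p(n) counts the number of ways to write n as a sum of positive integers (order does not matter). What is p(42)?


Using the generating function prod_{k>=1} 1/(1-x^k), we compute p(42).
By dynamic programming over parts 1 through 42:
p(42) = 53174

53174


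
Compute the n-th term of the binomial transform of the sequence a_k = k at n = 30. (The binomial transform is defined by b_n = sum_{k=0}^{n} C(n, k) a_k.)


With a_k = k, b_n = sum_{k=0}^{n} C(n, k) k. Using k * C(n, k) = n * C(n-1, k-1) gives b_n = n * sum_{k>=1} C(n-1, k-1) = n * 2^(n-1).
For n = 30: 30 * 2^29 = 30 * 536870912 = 16106127360.

16106127360


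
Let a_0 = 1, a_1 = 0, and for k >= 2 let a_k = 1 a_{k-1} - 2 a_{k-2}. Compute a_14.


Iterating the recurrence forward:
a_0 = 1
a_1 = 0
a_2 = 1*0 - 2*1 = -2
a_3 = 1*-2 - 2*0 = -2
a_4 = 1*-2 - 2*-2 = 2
a_5 = 1*2 - 2*-2 = 6
a_6 = 1*6 - 2*2 = 2
a_7 = 1*2 - 2*6 = -10
a_8 = 1*-10 - 2*2 = -14
a_9 = 1*-14 - 2*-10 = 6
a_10 = 1*6 - 2*-14 = 34
a_11 = 1*34 - 2*6 = 22
a_12 = 1*22 - 2*34 = -46
a_13 = 1*-46 - 2*22 = -90
a_14 = 1*-90 - 2*-46 = 2
So a_14 = 2.

2


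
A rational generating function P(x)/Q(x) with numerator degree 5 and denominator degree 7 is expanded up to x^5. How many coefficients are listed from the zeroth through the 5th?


Expanding up to x^5 gives the coefficients for x^0, x^1, ..., x^5.
That is 5 + 1 = 6 coefficients in total.

6


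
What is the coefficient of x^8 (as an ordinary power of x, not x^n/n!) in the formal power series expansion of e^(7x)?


The exponential series is e^y = sum_{k>=0} y^k / k!. Substituting y = 7x gives
e^(7x) = sum_{k>=0} 7^k x^k / k!.
So the coefficient of x^n is a^n/n! with a = 7, n = 8:
7^8 / 8! = 5764801/40320 = 823543/5760

823543/5760


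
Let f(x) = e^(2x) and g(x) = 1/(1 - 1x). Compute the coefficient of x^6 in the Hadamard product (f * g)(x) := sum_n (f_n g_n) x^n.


Expanding: f_k = 2^k/k! (from e^(2x)) and g_k = 1^k (from 1/(1 - 1x)). So the Hadamard coefficient (f * g)_k = 2^k 1^k / k! = (2)^k / k!.
For k = 6: 2^6/6! = 64/720 = 4/45.

4/45


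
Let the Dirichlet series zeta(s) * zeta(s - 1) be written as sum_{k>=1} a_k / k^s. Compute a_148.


Convolution gives a_k = sum_{d | k} d * 1 = sum_{d | k} d = sigma(k), the sum of positive divisors of k.
For k = 148, the divisors are 1, 2, 4, 37, 74, 148, so
sigma(148) = 1 + 2 + 4 + 37 + 74 + 148 = 266.

266


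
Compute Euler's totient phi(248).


phi(n) counts integers in [1, n] coprime to n. Using the multiplicative formula phi(n) = n * prod_{p | n} (1 - 1/p):
248 = 2^3 * 31, so
phi(248) = 248 * (1 - 1/2) * (1 - 1/31) = 120.

120


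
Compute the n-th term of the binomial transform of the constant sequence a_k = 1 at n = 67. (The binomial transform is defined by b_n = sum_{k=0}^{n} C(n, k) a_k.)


With a_k = 1 for all k, b_n = sum_{k=0}^{n} C(n, k) = 2^n by the binomial theorem.
For n = 67: 2^67 = 147573952589676412928.

147573952589676412928


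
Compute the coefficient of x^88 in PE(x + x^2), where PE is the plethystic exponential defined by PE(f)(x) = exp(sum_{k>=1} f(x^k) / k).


With f(x) = x + x^2, the exponent is sum_{k>=1} (x^k + x^(2k)) / k = -ln(1 - x) - ln(1 - x^2). Exponentiating:
PE(x + x^2) = 1 / ((1 - x)(1 - x^2)).
This is the generating function for partitions of n into parts of size 1 or 2. The number of 2's can be any j in 0..44, and the rest are 1's, so
[x^88] = floor(88/2) + 1 = 45.

45


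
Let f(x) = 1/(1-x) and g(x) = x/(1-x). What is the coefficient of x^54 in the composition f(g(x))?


First simplify the composition: f(g(x)) = 1/(1 - x/(1-x)) = (1-x)/((1-x) - x) = (1-x)/(1-2x).
Now extract the coefficient. Write (1-x)/(1-2x) = 1/(1-2x) - x/(1-2x).
The coefficient of x^n in 1/(1-2x) is 2^n, and in x/(1-2x) is 2^(n-1) (for n >= 1).
So the coefficient of x^54 is 2^54 - 2^53 = 18014398509481984 - 9007199254740992 = 9007199254740992.

9007199254740992


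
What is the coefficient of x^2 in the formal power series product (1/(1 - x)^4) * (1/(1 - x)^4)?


Combine the factors: (1/(1 - x)^4) * (1/(1 - x)^4) = 1/(1 - x)^8.
Then use 1/(1 - x)^r = sum_{k>=0} C(k + r - 1, r - 1) x^k with r = 8 and k = 2:
C(9, 7) = 36.

36


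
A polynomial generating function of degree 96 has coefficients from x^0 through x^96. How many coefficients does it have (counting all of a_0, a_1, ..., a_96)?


A polynomial of degree 96 takes the form a_0 + a_1 x + ... + a_96 x^96.
The number of coefficients is 96 + 1 = 97.

97


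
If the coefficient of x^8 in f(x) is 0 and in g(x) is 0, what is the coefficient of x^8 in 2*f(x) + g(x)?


Scalar multiplication scales coefficients: 2 * 0 = 0.
Then add the g coefficient: 0 + 0
= 0

0


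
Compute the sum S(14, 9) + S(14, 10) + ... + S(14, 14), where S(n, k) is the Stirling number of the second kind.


By definition, S(n, k) counts partitions of an n-set into exactly k nonempty blocks.
Computing row n = 14 for k = 9..14:
S(14, k): 5135130, 752752, 66066, 3367, 91, 1
Sum = 5957407.

5957407


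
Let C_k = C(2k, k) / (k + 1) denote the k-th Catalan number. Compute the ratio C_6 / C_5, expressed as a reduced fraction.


Using C_k = (2k)! / (k! (k+1)!), the ratio C_{k+1}/C_k simplifies to
C_{k+1}/C_k = [(2k+2)! / ((k+1)! (k+2)!)] * [k! (k+1)! / (2k)!]
 = (2k+2)(2k+1) / ((k+1)(k+2)) = 2(2k+1) / (k+2).
For k = 5: 2(2*5 + 1) / (5 + 2) = 22/7 = 22/7.

22/7


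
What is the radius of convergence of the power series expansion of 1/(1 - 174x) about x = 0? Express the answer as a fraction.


Expanding 1/(1 - 174x) = sum_{k>=0} 174^k x^k, the series converges when |174x| < 1, i.e., |x| < 1/174.
So the radius of convergence is 1/174 = 1/174.

1/174


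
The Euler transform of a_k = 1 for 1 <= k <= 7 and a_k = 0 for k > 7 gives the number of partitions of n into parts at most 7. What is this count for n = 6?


Partitions of 6 into parts at most 7:
Using generating function (1-x)^(-1)(1-x^2)^(-1)...(1-x^7)^(-1),
the coefficient of x^6 = 11

11


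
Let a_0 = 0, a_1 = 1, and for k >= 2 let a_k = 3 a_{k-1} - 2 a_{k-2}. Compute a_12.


Iterating the recurrence forward:
a_0 = 0
a_1 = 1
a_2 = 3*1 - 2*0 = 3
a_3 = 3*3 - 2*1 = 7
a_4 = 3*7 - 2*3 = 15
a_5 = 3*15 - 2*7 = 31
a_6 = 3*31 - 2*15 = 63
a_7 = 3*63 - 2*31 = 127
a_8 = 3*127 - 2*63 = 255
a_9 = 3*255 - 2*127 = 511
a_10 = 3*511 - 2*255 = 1023
a_11 = 3*1023 - 2*511 = 2047
a_12 = 3*2047 - 2*1023 = 4095
So a_12 = 4095.

4095


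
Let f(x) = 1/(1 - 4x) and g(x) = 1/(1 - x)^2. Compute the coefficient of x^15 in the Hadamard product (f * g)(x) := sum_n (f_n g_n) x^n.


f has coefficients f_k = 4^k. For g = 1/(1 - x)^2 the coefficient is g_k = C(k + 1, 1) = k + 1. The Hadamard coefficient is (f * g)_k = 4^k * (k + 1).
For k = 15: 4^15 * 16 = 1073741824 * 16 = 17179869184.

17179869184
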